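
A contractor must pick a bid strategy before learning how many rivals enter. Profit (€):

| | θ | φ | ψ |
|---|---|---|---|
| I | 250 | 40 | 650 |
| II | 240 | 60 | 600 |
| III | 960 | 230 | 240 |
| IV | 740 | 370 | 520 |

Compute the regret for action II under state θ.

Best payoff under θ is 960.
Regret = 960 − 240 = 720.

720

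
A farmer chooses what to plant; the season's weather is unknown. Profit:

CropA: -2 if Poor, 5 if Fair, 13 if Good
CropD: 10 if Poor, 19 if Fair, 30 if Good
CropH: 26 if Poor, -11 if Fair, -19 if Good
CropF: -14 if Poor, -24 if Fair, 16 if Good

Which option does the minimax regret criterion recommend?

CropD

Column bests: Poor=26, Fair=19, Good=30.
CropA regrets: 28, 14, 17 → max 28
CropD regrets: 16, 0, 0 → max 16
CropH regrets: 0, 30, 49 → max 49
CropF regrets: 40, 43, 14 → max 43
Smallest max regret = 16 → CropD.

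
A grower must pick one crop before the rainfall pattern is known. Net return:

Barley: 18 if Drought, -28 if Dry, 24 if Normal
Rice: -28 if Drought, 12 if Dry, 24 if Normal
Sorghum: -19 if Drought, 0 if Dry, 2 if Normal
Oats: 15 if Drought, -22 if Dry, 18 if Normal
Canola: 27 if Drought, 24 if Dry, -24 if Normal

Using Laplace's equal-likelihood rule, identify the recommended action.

Canola

Row averages: Barley=14/3, Rice=8/3, Sorghum=-17/3, Oats=11/3, Canola=9
Highest average = 9 → Canola.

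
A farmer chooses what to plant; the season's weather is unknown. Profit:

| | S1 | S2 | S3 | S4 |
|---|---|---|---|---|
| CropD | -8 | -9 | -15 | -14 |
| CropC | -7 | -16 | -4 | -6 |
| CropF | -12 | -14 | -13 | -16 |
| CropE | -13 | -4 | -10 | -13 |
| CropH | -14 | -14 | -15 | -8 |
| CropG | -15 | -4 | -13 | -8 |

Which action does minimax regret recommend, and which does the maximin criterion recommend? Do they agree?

Column bests: S1=-7, S2=-4, S3=-4, S4=-6.
CropD regrets: 1, 5, 11, 8 → max 11
CropC regrets: 0, 12, 0, 0 → max 12
CropF regrets: 5, 10, 9, 10 → max 10
CropE regrets: 6, 0, 6, 7 → max 7
CropH regrets: 7, 10, 11, 2 → max 11
CropG regrets: 8, 0, 9, 2 → max 9
Smallest max regret = 7 → CropE.
Row minima: CropD=-15, CropC=-16, CropF=-16, CropE=-13, CropH=-15, CropG=-15
Best worst-case = -13 → CropE.

minimax regret → CropE; maximin → CropE (agree)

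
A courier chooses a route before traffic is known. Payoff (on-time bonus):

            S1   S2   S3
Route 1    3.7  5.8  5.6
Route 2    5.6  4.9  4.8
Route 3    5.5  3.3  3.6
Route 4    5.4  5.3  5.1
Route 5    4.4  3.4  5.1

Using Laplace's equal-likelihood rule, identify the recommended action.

Route 4

Row averages: Route 1=151/30, Route 2=5.1, Route 3=62/15, Route 4=79/15, Route 5=4.3
Highest average = 79/15 → Route 4.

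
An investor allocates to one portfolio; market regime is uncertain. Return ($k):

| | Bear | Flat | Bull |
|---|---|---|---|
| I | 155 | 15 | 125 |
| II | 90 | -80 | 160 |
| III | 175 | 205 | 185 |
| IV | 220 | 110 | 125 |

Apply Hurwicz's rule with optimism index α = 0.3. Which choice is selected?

III

I: 0.3·155 + 0.7·15 = 57
II: 0.3·160 + 0.7·(-80) = -8
III: 0.3·205 + 0.7·175 = 184
IV: 0.3·220 + 0.7·110 = 143
Highest Hurwicz score = 184 → III.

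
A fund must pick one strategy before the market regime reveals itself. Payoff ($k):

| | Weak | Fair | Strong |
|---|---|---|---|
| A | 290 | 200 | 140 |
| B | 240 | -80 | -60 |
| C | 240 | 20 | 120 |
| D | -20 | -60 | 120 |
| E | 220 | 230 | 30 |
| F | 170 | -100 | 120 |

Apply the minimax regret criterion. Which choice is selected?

A

Column bests: Weak=290, Fair=230, Strong=140.
A regrets: 0, 30, 0 → max 30
B regrets: 50, 310, 200 → max 310
C regrets: 50, 210, 20 → max 210
D regrets: 310, 290, 20 → max 310
E regrets: 70, 0, 110 → max 110
F regrets: 120, 330, 20 → max 330
Smallest max regret = 30 → A.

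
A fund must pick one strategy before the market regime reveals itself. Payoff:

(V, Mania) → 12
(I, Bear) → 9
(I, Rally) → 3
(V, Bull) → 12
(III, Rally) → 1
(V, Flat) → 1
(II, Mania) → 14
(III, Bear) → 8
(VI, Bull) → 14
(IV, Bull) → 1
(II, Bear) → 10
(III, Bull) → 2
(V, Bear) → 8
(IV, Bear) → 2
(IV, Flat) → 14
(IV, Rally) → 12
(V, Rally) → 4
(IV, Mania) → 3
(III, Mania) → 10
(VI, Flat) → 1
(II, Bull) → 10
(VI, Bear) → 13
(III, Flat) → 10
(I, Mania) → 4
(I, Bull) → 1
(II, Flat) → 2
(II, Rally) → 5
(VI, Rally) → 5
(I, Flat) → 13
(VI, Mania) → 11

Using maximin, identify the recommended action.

Row minima: I=1, II=2, III=1, IV=1, V=1, VI=1
Best worst-case = 2 → II.

II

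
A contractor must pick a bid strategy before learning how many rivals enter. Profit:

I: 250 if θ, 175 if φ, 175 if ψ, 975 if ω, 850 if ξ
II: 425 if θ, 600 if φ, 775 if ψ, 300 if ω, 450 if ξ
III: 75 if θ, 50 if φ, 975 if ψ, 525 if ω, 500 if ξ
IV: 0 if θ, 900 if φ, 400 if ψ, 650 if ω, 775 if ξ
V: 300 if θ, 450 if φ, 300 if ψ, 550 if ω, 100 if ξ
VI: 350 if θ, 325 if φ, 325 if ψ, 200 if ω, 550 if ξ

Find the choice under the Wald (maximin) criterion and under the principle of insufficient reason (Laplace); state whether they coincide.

Row minima: I=175, II=300, III=50, IV=0, V=100, VI=200
Best worst-case = 300 → II.
Row averages: I=485, II=510, III=425, IV=545, V=340, VI=350
Highest average = 545 → IV.

maximin → II; laplace → IV (disagree)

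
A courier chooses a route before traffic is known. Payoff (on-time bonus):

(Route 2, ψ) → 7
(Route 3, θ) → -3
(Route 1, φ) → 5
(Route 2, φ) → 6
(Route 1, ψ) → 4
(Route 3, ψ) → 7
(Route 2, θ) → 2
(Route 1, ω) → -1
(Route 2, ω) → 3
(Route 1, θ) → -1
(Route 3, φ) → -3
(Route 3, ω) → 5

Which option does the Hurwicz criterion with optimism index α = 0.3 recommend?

Route 1: 0.3·5 + 0.7·(-1) = 0.8
Route 2: 0.3·7 + 0.7·2 = 3.5
Route 3: 0.3·7 + 0.7·(-3) = 0
Highest Hurwicz score = 3.5 → Route 2.

Route 2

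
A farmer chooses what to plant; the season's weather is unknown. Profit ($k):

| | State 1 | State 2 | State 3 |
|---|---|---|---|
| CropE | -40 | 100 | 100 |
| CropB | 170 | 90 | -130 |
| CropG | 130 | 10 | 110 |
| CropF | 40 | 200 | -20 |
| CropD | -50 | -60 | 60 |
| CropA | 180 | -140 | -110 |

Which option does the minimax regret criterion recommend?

CropF

Column bests: State 1=180, State 2=200, State 3=110.
CropE regrets: 220, 100, 10 → max 220
CropB regrets: 10, 110, 240 → max 240
CropG regrets: 50, 190, 0 → max 190
CropF regrets: 140, 0, 130 → max 140
CropD regrets: 230, 260, 50 → max 260
CropA regrets: 0, 340, 220 → max 340
Smallest max regret = 140 → CropF.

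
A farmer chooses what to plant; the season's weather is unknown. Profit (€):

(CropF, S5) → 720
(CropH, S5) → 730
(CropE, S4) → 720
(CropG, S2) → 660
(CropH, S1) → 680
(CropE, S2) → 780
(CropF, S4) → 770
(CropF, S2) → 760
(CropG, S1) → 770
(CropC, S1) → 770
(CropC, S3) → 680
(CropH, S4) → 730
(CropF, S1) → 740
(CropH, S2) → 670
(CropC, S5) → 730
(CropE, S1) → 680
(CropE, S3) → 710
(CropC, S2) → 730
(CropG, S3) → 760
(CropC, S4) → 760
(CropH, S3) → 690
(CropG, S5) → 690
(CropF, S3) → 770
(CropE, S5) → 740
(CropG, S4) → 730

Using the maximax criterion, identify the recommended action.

CropE

Row maxima: CropC=770, CropE=780, CropH=730, CropG=770, CropF=770
Best best-case = 780 → CropE.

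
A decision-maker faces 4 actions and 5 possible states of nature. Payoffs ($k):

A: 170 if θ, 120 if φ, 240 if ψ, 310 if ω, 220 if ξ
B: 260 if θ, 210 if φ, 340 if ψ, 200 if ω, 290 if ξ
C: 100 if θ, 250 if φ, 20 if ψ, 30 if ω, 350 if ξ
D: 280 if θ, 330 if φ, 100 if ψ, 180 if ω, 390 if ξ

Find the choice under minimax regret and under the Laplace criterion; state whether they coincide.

Column bests: θ=280, φ=330, ψ=340, ω=310, ξ=390.
A regrets: 110, 210, 100, 0, 170 → max 210
B regrets: 20, 120, 0, 110, 100 → max 120
C regrets: 180, 80, 320, 280, 40 → max 320
D regrets: 0, 0, 240, 130, 0 → max 240
Smallest max regret = 120 → B.
Row averages: A=212, B=260, C=150, D=256
Highest average = 260 → B.

minimax regret → B; laplace → B (agree)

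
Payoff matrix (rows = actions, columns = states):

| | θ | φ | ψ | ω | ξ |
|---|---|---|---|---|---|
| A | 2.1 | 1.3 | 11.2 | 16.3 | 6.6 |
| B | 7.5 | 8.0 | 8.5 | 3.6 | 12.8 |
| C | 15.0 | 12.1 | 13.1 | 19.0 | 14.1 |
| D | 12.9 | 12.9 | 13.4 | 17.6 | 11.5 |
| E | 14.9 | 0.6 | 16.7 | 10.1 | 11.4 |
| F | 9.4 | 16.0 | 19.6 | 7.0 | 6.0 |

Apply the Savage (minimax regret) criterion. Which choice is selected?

D

Column bests: θ=15.0, φ=16.0, ψ=19.6, ω=19.0, ξ=14.1.
A regrets: 12.9, 14.7, 8.4, 2.7, 7.5 → max 14.7
B regrets: 7.5, 8.0, 11.1, 15.4, 1.3 → max 15.4
C regrets: 0.0, 3.9, 6.5, 0.0, 0.0 → max 6.5
D regrets: 2.1, 3.1, 6.2, 1.4, 2.6 → max 6.2
E regrets: 0.1, 15.4, 2.9, 8.9, 2.7 → max 15.4
F regrets: 5.6, 0.0, 0.0, 12.0, 8.1 → max 12.0
Smallest max regret = 6.2 → D.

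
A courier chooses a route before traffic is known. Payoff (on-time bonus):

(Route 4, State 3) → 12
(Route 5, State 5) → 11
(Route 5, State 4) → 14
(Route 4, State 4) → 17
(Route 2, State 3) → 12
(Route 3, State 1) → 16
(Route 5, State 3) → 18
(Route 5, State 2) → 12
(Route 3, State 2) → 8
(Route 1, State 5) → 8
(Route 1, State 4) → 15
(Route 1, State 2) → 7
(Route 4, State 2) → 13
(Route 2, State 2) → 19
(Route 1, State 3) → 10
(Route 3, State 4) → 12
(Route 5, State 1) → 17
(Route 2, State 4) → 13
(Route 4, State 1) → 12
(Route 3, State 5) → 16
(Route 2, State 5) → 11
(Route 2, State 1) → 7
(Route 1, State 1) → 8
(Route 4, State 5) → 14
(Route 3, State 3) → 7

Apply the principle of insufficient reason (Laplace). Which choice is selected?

Route 5

Row averages: Route 1=9.6, Route 2=12.4, Route 3=11.8, Route 4=13.6, Route 5=14.4
Highest average = 14.4 → Route 5.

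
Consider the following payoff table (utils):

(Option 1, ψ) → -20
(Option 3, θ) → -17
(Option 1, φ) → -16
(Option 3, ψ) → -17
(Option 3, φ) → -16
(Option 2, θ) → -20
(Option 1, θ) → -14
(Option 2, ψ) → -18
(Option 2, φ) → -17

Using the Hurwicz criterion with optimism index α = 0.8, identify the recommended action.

Option 1

Option 1: 0.8·(-14) + 0.2·(-20) = -15.2
Option 2: 0.8·(-17) + 0.2·(-20) = -17.6
Option 3: 0.8·(-16) + 0.2·(-17) = -16.2
Highest Hurwicz score = -15.2 → Option 1.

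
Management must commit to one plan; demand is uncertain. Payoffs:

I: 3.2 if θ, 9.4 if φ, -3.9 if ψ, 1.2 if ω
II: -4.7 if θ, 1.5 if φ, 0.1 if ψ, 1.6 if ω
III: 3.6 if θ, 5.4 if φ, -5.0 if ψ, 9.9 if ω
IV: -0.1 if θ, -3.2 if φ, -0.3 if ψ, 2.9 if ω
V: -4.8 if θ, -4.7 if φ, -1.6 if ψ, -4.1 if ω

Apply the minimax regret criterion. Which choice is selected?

III

Column bests: θ=3.6, φ=9.4, ψ=0.1, ω=9.9.
I regrets: 0.4, 0.0, 4.0, 8.7 → max 8.7
II regrets: 8.3, 7.9, 0.0, 8.3 → max 8.3
III regrets: 0.0, 4.0, 5.1, 0.0 → max 5.1
IV regrets: 3.7, 12.6, 0.4, 7.0 → max 12.6
V regrets: 8.4, 14.1, 1.7, 14.0 → max 14.1
Smallest max regret = 5.1 → III.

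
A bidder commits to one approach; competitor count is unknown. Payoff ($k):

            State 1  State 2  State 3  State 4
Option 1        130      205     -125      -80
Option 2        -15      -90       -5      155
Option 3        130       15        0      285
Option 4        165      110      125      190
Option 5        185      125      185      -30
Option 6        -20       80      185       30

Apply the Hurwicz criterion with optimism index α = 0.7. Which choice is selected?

Option 3

Option 1: 0.7·205 + 0.3·(-125) = 106
Option 2: 0.7·155 + 0.3·(-90) = 81.5
Option 3: 0.7·285 + 0.3·0 = 199.5
Option 4: 0.7·190 + 0.3·110 = 166
Option 5: 0.7·185 + 0.3·(-30) = 120.5
Option 6: 0.7·185 + 0.3·(-20) = 123.5
Highest Hurwicz score = 199.5 → Option 3.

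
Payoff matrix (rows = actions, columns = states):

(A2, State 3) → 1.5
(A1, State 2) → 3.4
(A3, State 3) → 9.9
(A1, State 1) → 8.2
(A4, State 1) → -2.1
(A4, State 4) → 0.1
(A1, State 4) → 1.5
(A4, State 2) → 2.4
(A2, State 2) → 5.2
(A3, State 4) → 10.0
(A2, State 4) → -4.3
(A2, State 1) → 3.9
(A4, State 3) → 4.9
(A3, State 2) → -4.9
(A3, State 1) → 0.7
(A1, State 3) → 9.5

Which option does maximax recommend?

Row maxima: A1=9.5, A2=5.2, A3=10.0, A4=4.9
Best best-case = 10.0 → A3.

A3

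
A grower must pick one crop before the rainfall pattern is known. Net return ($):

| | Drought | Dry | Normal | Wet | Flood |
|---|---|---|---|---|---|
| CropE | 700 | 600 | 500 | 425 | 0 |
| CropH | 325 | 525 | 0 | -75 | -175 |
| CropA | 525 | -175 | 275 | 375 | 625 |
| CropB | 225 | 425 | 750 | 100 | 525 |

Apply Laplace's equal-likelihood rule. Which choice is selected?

Row averages: CropE=445, CropH=120, CropA=325, CropB=405
Highest average = 445 → CropE.

CropE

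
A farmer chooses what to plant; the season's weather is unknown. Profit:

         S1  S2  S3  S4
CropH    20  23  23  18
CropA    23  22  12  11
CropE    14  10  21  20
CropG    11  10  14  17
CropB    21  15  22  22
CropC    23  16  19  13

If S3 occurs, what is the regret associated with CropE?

2

Best payoff under S3 is 23.
Regret = 23 − 21 = 2.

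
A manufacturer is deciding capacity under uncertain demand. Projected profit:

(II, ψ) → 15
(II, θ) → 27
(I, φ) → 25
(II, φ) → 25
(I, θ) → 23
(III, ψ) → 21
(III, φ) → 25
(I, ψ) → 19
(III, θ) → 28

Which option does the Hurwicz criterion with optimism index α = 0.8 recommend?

I: 0.8·25 + 0.2·19 = 23.8
II: 0.8·27 + 0.2·15 = 24.6
III: 0.8·28 + 0.2·21 = 26.6
Highest Hurwicz score = 26.6 → III.

III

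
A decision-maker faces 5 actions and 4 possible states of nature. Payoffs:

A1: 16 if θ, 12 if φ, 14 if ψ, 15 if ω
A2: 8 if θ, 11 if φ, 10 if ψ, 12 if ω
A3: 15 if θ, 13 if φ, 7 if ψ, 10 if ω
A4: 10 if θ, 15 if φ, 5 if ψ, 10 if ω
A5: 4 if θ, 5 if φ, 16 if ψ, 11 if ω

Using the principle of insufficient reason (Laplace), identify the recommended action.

Row averages: A1=14.25, A2=10.25, A3=11.25, A4=10, A5=9
Highest average = 14.25 → A1.

A1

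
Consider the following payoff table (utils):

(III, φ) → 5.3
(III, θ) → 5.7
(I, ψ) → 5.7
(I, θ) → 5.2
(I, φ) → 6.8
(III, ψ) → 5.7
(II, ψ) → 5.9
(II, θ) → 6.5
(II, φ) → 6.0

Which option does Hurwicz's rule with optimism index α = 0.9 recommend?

I: 0.9·6.8 + 0.1·5.2 = 6.64
II: 0.9·6.5 + 0.1·5.9 = 6.44
III: 0.9·5.7 + 0.1·5.3 = 5.66
Highest Hurwicz score = 6.64 → I.

I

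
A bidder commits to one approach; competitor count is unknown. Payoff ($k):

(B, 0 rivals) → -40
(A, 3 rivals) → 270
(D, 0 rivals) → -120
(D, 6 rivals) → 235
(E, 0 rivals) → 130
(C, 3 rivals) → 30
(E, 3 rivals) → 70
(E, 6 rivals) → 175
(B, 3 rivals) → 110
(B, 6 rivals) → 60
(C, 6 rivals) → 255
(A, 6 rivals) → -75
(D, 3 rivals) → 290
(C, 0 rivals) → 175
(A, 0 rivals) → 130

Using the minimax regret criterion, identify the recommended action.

Column bests: 0 rivals=175, 3 rivals=290, 6 rivals=255.
A regrets: 45, 20, 330 → max 330
B regrets: 215, 180, 195 → max 215
C regrets: 0, 260, 0 → max 260
D regrets: 295, 0, 20 → max 295
E regrets: 45, 220, 80 → max 220
Smallest max regret = 215 → B.

B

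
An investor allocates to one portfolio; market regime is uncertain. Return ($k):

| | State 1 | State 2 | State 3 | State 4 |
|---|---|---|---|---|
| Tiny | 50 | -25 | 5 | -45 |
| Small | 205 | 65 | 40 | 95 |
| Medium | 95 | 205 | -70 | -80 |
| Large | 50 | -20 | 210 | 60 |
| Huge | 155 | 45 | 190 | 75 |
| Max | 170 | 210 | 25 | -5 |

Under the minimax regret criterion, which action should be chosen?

Column bests: State 1=205, State 2=210, State 3=210, State 4=95.
Tiny regrets: 155, 235, 205, 140 → max 235
Small regrets: 0, 145, 170, 0 → max 170
Medium regrets: 110, 5, 280, 175 → max 280
Large regrets: 155, 230, 0, 35 → max 230
Huge regrets: 50, 165, 20, 20 → max 165
Max regrets: 35, 0, 185, 100 → max 185
Smallest max regret = 165 → Huge.

Huge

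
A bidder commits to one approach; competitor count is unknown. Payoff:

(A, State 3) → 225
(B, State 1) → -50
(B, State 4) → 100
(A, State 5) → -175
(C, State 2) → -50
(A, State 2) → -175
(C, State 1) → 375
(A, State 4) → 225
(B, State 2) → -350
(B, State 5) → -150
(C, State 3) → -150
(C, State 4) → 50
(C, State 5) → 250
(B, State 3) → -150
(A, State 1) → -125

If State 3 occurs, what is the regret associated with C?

Best payoff under State 3 is 225.
Regret = 225 − (-150) = 375.

375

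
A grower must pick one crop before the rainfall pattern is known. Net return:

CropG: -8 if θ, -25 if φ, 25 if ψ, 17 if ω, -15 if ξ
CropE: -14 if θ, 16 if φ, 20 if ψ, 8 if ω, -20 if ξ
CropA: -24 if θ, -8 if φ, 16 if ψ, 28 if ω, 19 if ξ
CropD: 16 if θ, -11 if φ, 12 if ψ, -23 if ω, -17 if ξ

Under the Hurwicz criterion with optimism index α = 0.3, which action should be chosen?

CropE

CropG: 0.3·25 + 0.7·(-25) = -10
CropE: 0.3·20 + 0.7·(-20) = -8
CropA: 0.3·28 + 0.7·(-24) = -8.4
CropD: 0.3·16 + 0.7·(-23) = -11.3
Highest Hurwicz score = -8 → CropE.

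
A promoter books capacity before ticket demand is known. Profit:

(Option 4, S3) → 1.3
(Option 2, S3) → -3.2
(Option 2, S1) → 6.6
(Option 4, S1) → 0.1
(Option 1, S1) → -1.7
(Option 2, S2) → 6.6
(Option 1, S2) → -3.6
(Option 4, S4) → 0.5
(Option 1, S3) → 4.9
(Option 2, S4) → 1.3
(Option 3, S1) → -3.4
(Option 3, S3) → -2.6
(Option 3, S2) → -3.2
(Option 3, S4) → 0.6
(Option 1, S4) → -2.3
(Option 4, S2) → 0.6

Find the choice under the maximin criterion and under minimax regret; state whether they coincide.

Row minima: Option 1=-3.6, Option 2=-3.2, Option 3=-3.4, Option 4=0.1
Best worst-case = 0.1 → Option 4.
Column bests: S1=6.6, S2=6.6, S3=4.9, S4=1.3.
Option 1 regrets: 8.3, 10.2, 0.0, 3.6 → max 10.2
Option 2 regrets: 0.0, 0.0, 8.1, 0.0 → max 8.1
Option 3 regrets: 10.0, 9.8, 7.5, 0.7 → max 10.0
Option 4 regrets: 6.5, 6.0, 3.6, 0.8 → max 6.5
Smallest max regret = 6.5 → Option 4.

maximin → Option 4; minimax regret → Option 4 (agree)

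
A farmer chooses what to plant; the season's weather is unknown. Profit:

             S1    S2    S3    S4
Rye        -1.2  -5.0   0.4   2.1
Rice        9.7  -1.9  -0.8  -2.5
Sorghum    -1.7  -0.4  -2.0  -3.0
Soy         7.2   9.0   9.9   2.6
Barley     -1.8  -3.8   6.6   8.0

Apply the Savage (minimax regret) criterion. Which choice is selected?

Column bests: S1=9.7, S2=9.0, S3=9.9, S4=8.0.
Rye regrets: 10.9, 14.0, 9.5, 5.9 → max 14.0
Rice regrets: 0.0, 10.9, 10.7, 10.5 → max 10.9
Sorghum regrets: 11.4, 9.4, 11.9, 11.0 → max 11.9
Soy regrets: 2.5, 0.0, 0.0, 5.4 → max 5.4
Barley regrets: 11.5, 12.8, 3.3, 0.0 → max 12.8
Smallest max regret = 5.4 → Soy.

Soy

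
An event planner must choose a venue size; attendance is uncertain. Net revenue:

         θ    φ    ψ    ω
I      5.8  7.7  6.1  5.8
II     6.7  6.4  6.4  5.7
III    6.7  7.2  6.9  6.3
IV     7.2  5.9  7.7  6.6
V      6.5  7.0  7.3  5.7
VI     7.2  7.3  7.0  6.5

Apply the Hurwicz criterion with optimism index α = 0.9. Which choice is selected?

IV

I: 0.9·7.7 + 0.1·5.8 = 7.51
II: 0.9·6.7 + 0.1·5.7 = 6.6
III: 0.9·7.2 + 0.1·6.3 = 7.11
IV: 0.9·7.7 + 0.1·5.9 = 7.52
V: 0.9·7.3 + 0.1·5.7 = 7.14
VI: 0.9·7.3 + 0.1·6.5 = 7.22
Highest Hurwicz score = 7.52 → IV.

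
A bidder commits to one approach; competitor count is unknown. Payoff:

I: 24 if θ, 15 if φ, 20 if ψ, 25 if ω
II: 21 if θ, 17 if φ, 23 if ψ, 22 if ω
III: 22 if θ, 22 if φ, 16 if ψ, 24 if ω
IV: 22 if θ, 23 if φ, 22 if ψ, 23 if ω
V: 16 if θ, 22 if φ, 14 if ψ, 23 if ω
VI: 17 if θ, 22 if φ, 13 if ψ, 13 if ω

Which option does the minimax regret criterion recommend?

IV

Column bests: θ=24, φ=23, ψ=23, ω=25.
I regrets: 0, 8, 3, 0 → max 8
II regrets: 3, 6, 0, 3 → max 6
III regrets: 2, 1, 7, 1 → max 7
IV regrets: 2, 0, 1, 2 → max 2
V regrets: 8, 1, 9, 2 → max 9
VI regrets: 7, 1, 10, 12 → max 12
Smallest max regret = 2 → IV.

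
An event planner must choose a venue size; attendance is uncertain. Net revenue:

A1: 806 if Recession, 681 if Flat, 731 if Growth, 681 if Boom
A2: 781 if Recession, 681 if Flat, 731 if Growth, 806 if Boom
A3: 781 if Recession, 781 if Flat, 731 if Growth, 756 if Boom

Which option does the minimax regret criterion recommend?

Column bests: Recession=806, Flat=781, Growth=731, Boom=806.
A1 regrets: 0, 100, 0, 125 → max 125
A2 regrets: 25, 100, 0, 0 → max 100
A3 regrets: 25, 0, 0, 50 → max 50
Smallest max regret = 50 → A3.

A3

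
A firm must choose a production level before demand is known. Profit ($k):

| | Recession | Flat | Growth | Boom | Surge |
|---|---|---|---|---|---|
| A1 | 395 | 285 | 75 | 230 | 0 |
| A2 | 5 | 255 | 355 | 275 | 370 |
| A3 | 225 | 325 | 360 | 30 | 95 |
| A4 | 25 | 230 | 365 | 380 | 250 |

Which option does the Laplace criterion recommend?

Row averages: A1=197, A2=252, A3=207, A4=250
Highest average = 252 → A2.

A2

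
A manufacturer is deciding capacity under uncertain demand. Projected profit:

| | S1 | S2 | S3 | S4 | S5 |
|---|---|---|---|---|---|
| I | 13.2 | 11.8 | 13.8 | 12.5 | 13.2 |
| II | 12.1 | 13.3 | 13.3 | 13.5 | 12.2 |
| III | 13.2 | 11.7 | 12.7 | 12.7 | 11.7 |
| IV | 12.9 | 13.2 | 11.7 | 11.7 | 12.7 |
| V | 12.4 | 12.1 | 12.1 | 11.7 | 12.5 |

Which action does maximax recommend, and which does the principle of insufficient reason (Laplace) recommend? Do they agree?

Row maxima: I=13.8, II=13.5, III=13.2, IV=13.2, V=12.5
Best best-case = 13.8 → I.
Row averages: I=12.9, II=12.88, III=12.4, IV=12.44, V=12.16
Highest average = 12.9 → I.

maximax → I; laplace → I (agree)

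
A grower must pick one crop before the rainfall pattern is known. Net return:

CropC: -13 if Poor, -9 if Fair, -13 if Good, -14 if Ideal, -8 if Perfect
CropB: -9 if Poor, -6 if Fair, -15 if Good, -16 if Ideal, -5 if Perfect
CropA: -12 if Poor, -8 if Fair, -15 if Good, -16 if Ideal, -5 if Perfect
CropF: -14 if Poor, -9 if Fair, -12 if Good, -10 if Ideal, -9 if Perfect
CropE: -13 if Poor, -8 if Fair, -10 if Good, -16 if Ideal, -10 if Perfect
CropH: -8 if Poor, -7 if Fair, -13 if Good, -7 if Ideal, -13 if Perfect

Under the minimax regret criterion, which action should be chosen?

CropF

Column bests: Poor=-8, Fair=-6, Good=-10, Ideal=-7, Perfect=-5.
CropC regrets: 5, 3, 3, 7, 3 → max 7
CropB regrets: 1, 0, 5, 9, 0 → max 9
CropA regrets: 4, 2, 5, 9, 0 → max 9
CropF regrets: 6, 3, 2, 3, 4 → max 6
CropE regrets: 5, 2, 0, 9, 5 → max 9
CropH regrets: 0, 1, 3, 0, 8 → max 8
Smallest max regret = 6 → CropF.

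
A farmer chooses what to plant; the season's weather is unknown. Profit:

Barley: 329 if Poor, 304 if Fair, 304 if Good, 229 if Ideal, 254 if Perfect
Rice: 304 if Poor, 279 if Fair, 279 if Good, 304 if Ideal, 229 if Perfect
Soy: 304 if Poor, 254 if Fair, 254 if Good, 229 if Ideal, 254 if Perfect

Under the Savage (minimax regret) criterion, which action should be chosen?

Rice

Column bests: Poor=329, Fair=304, Good=304, Ideal=304, Perfect=254.
Barley regrets: 0, 0, 0, 75, 0 → max 75
Rice regrets: 25, 25, 25, 0, 25 → max 25
Soy regrets: 25, 50, 50, 75, 0 → max 75
Smallest max regret = 25 → Rice.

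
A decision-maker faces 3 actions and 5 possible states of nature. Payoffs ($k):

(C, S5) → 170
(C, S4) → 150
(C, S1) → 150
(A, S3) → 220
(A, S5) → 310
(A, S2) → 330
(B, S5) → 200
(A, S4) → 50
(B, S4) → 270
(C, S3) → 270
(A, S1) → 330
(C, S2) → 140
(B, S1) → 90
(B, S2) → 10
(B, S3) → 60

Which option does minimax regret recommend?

Column bests: S1=330, S2=330, S3=270, S4=270, S5=310.
A regrets: 0, 0, 50, 220, 0 → max 220
B regrets: 240, 320, 210, 0, 110 → max 320
C regrets: 180, 190, 0, 120, 140 → max 190
Smallest max regret = 190 → C.

C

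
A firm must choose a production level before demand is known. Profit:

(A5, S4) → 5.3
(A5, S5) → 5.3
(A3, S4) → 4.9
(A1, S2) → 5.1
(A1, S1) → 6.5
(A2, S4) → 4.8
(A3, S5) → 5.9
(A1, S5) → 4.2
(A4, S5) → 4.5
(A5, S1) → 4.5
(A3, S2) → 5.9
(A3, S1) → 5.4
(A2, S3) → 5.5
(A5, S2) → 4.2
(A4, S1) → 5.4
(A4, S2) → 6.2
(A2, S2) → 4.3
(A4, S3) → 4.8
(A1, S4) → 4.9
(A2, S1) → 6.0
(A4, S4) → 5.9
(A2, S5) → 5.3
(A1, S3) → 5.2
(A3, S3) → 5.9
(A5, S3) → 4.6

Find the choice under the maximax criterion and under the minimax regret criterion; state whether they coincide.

Row maxima: A1=6.5, A2=6.0, A3=5.9, A4=6.2, A5=5.3
Best best-case = 6.5 → A1.
Column bests: S1=6.5, S2=6.2, S3=5.9, S4=5.9, S5=5.9.
A1 regrets: 0.0, 1.1, 0.7, 1.0, 1.7 → max 1.7
A2 regrets: 0.5, 1.9, 0.4, 1.1, 0.6 → max 1.9
A3 regrets: 1.1, 0.3, 0.0, 1.0, 0.0 → max 1.1
A4 regrets: 1.1, 0.0, 1.1, 0.0, 1.4 → max 1.4
A5 regrets: 2.0, 2.0, 1.3, 0.6, 0.6 → max 2.0
Smallest max regret = 1.1 → A3.

maximax → A1; minimax regret → A3 (disagree)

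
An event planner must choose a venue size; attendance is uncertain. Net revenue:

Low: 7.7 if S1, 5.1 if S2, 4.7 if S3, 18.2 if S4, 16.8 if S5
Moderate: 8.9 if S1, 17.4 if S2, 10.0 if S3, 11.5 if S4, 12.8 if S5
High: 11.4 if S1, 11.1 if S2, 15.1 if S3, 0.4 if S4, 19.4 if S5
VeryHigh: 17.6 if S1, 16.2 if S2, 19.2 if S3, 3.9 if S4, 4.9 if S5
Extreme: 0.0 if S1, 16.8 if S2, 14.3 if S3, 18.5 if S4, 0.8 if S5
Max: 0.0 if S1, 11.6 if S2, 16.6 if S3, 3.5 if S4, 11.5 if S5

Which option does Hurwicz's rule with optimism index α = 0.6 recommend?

Moderate

Low: 0.6·18.2 + 0.4·4.7 = 12.8
Moderate: 0.6·17.4 + 0.4·8.9 = 14
High: 0.6·19.4 + 0.4·0.4 = 11.8
VeryHigh: 0.6·19.2 + 0.4·3.9 = 13.08
Extreme: 0.6·18.5 + 0.4·0.0 = 11.1
Max: 0.6·16.6 + 0.4·0.0 = 9.96
Highest Hurwicz score = 14 → Moderate.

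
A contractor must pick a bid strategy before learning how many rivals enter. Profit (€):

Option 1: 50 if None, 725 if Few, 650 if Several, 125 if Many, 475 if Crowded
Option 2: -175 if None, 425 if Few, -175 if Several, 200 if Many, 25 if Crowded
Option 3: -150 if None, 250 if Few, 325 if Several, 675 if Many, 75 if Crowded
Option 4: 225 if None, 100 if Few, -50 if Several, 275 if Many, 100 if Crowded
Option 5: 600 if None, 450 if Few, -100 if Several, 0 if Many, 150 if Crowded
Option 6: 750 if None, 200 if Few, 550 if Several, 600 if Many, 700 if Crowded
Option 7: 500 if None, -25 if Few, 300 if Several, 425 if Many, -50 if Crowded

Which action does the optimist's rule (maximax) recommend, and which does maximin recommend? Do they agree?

maximax → Option 6; maximin → Option 6 (agree)

Row maxima: Option 1=725, Option 2=425, Option 3=675, Option 4=275, Option 5=600, Option 6=750, Option 7=500
Best best-case = 750 → Option 6.
Row minima: Option 1=50, Option 2=-175, Option 3=-150, Option 4=-50, Option 5=-100, Option 6=200, Option 7=-50
Best worst-case = 200 → Option 6.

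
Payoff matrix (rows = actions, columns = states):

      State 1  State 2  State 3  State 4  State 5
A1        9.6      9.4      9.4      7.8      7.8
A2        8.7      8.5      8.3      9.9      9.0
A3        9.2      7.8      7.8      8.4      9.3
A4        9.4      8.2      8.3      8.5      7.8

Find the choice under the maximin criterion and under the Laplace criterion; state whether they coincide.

maximin → A2; laplace → A2 (agree)

Row minima: A1=7.8, A2=8.3, A3=7.8, A4=7.8
Best worst-case = 8.3 → A2.
Row averages: A1=8.8, A2=8.88, A3=8.5, A4=8.44
Highest average = 8.88 → A2.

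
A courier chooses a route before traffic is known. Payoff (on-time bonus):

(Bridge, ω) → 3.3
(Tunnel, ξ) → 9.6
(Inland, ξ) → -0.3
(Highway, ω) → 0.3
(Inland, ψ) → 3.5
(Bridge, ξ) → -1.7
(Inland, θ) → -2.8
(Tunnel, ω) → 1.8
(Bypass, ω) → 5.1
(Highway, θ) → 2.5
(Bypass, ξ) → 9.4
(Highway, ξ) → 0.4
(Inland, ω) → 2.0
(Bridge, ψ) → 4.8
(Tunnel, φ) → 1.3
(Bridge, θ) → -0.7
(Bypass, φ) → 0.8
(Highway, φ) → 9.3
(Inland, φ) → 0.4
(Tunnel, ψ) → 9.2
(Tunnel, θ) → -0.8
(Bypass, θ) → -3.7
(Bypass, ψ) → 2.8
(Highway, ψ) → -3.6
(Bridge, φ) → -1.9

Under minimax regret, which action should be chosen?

Column bests: θ=2.5, φ=9.3, ψ=9.2, ω=5.1, ξ=9.6.
Highway regrets: 0.0, 0.0, 12.8, 4.8, 9.2 → max 12.8
Bridge regrets: 3.2, 11.2, 4.4, 1.8, 11.3 → max 11.3
Inland regrets: 5.3, 8.9, 5.7, 3.1, 9.9 → max 9.9
Bypass regrets: 6.2, 8.5, 6.4, 0.0, 0.2 → max 8.5
Tunnel regrets: 3.3, 8.0, 0.0, 3.3, 0.0 → max 8.0
Smallest max regret = 8.0 → Tunnel.

Tunnel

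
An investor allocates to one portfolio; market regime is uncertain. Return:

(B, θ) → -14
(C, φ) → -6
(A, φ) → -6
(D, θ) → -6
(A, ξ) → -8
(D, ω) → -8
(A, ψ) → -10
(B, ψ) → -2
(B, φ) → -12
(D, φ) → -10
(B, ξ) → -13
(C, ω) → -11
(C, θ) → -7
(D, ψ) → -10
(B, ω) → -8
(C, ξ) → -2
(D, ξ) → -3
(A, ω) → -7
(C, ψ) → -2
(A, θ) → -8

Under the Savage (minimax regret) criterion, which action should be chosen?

Column bests: θ=-6, φ=-6, ψ=-2, ω=-7, ξ=-2.
A regrets: 2, 0, 8, 0, 6 → max 8
B regrets: 8, 6, 0, 1, 11 → max 11
C regrets: 1, 0, 0, 4, 0 → max 4
D regrets: 0, 4, 8, 1, 1 → max 8
Smallest max regret = 4 → C.

C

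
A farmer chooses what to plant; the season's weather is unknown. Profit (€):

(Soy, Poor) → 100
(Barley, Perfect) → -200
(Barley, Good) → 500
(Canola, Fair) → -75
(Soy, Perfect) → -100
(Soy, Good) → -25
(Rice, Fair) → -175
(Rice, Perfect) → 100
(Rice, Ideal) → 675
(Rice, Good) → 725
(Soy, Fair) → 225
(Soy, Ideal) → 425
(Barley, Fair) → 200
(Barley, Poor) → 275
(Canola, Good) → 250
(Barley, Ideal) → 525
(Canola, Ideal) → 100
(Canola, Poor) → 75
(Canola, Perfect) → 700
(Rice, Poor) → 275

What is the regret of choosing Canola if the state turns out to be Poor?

Best payoff under Poor is 275.
Regret = 275 − 75 = 200.

200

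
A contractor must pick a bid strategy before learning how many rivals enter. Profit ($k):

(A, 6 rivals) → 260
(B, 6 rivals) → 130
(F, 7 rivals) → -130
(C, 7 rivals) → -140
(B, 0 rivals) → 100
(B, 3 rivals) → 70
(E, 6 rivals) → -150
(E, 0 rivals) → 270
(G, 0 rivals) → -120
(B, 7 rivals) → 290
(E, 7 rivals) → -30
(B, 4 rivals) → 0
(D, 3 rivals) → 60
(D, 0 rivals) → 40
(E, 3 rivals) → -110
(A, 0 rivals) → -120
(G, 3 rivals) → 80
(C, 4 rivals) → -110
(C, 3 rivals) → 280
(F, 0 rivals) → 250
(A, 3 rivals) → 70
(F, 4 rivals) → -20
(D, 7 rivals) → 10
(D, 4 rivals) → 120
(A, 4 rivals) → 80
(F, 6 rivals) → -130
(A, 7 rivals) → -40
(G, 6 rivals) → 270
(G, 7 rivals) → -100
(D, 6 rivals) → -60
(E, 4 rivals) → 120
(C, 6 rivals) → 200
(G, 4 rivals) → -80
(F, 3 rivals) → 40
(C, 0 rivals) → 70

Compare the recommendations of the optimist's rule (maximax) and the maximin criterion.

maximax → B; maximin → B (agree)

Row maxima: A=260, B=290, C=280, D=120, E=270, F=250, G=270
Best best-case = 290 → B.
Row minima: A=-120, B=0, C=-140, D=-60, E=-150, F=-130, G=-120
Best worst-case = 0 → B.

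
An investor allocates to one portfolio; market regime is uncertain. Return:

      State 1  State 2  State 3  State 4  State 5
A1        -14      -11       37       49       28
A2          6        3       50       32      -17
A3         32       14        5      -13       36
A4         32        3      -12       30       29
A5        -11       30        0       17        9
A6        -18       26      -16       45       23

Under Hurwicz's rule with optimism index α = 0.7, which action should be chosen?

A1

A1: 0.7·49 + 0.3·(-14) = 30.1
A2: 0.7·50 + 0.3·(-17) = 29.9
A3: 0.7·36 + 0.3·(-13) = 21.3
A4: 0.7·32 + 0.3·(-12) = 18.8
A5: 0.7·30 + 0.3·(-11) = 17.7
A6: 0.7·45 + 0.3·(-18) = 26.1
Highest Hurwicz score = 30.1 → A1.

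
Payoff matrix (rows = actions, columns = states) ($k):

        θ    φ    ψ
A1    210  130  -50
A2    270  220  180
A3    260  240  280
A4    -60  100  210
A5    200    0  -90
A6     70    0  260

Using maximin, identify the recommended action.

A3

Row minima: A1=-50, A2=180, A3=240, A4=-60, A5=-90, A6=0
Best worst-case = 240 → A3.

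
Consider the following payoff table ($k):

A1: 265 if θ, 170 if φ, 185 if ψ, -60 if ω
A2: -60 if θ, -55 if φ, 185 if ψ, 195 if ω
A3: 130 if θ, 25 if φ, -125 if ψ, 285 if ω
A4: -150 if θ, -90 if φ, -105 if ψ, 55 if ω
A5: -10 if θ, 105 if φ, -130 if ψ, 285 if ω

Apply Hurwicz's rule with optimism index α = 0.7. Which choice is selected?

A1

A1: 0.7·265 + 0.3·(-60) = 167.5
A2: 0.7·195 + 0.3·(-60) = 118.5
A3: 0.7·285 + 0.3·(-125) = 162
A4: 0.7·55 + 0.3·(-150) = -6.5
A5: 0.7·285 + 0.3·(-130) = 160.5
Highest Hurwicz score = 167.5 → A1.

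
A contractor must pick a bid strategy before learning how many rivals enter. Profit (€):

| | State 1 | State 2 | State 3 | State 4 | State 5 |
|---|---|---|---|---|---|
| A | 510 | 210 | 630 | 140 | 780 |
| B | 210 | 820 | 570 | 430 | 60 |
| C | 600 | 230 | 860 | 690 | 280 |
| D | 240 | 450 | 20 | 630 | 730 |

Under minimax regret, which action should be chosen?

C

Column bests: State 1=600, State 2=820, State 3=860, State 4=690, State 5=780.
A regrets: 90, 610, 230, 550, 0 → max 610
B regrets: 390, 0, 290, 260, 720 → max 720
C regrets: 0, 590, 0, 0, 500 → max 590
D regrets: 360, 370, 840, 60, 50 → max 840
Smallest max regret = 590 → C.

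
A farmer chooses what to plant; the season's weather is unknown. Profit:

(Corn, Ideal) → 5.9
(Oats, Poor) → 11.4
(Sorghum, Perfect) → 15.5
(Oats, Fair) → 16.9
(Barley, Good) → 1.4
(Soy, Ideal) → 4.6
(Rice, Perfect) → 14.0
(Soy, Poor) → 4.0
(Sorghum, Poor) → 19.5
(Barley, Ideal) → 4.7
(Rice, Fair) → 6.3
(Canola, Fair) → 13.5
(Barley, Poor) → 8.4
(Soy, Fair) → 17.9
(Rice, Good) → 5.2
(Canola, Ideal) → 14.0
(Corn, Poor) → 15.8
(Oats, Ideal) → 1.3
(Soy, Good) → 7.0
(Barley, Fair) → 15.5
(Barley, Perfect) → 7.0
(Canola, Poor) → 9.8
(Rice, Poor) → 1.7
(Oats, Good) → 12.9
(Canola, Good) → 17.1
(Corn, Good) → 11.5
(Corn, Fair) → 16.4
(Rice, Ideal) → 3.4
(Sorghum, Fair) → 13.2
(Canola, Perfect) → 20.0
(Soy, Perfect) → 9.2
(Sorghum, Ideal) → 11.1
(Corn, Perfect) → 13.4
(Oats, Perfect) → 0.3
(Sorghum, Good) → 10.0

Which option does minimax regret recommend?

Sorghum

Column bests: Poor=19.5, Fair=17.9, Good=17.1, Ideal=14.0, Perfect=20.0.
Rice regrets: 17.8, 11.6, 11.9, 10.6, 6.0 → max 17.8
Soy regrets: 15.5, 0.0, 10.1, 9.4, 10.8 → max 15.5
Oats regrets: 8.1, 1.0, 4.2, 12.7, 19.7 → max 19.7
Canola regrets: 9.7, 4.4, 0.0, 0.0, 0.0 → max 9.7
Corn regrets: 3.7, 1.5, 5.6, 8.1, 6.6 → max 8.1
Barley regrets: 11.1, 2.4, 15.7, 9.3, 13.0 → max 15.7
Sorghum regrets: 0.0, 4.7, 7.1, 2.9, 4.5 → max 7.1
Smallest max regret = 7.1 → Sorghum.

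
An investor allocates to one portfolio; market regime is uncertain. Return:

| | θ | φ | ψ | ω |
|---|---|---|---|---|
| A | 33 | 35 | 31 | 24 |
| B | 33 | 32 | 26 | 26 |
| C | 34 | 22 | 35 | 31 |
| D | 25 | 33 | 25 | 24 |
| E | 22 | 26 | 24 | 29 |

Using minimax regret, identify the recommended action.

A

Column bests: θ=34, φ=35, ψ=35, ω=31.
A regrets: 1, 0, 4, 7 → max 7
B regrets: 1, 3, 9, 5 → max 9
C regrets: 0, 13, 0, 0 → max 13
D regrets: 9, 2, 10, 7 → max 10
E regrets: 12, 9, 11, 2 → max 12
Smallest max regret = 7 → A.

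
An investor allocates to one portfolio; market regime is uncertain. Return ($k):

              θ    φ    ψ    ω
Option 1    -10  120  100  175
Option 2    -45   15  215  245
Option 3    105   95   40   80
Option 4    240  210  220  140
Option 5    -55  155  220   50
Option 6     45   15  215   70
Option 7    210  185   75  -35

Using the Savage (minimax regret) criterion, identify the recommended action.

Column bests: θ=240, φ=210, ψ=220, ω=245.
Option 1 regrets: 250, 90, 120, 70 → max 250
Option 2 regrets: 285, 195, 5, 0 → max 285
Option 3 regrets: 135, 115, 180, 165 → max 180
Option 4 regrets: 0, 0, 0, 105 → max 105
Option 5 regrets: 295, 55, 0, 195 → max 295
Option 6 regrets: 195, 195, 5, 175 → max 195
Option 7 regrets: 30, 25, 145, 280 → max 280
Smallest max regret = 105 → Option 4.

Option 4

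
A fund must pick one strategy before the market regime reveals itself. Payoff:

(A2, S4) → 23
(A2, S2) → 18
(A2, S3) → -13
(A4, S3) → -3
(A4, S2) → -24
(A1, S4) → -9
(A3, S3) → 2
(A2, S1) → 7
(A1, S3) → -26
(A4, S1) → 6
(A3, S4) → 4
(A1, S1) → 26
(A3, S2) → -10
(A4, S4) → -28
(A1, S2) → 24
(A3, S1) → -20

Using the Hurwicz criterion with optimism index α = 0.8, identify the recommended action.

A2

A1: 0.8·26 + 0.2·(-26) = 15.6
A2: 0.8·23 + 0.2·(-13) = 15.8
A3: 0.8·4 + 0.2·(-20) = -0.8
A4: 0.8·6 + 0.2·(-28) = -0.8
Highest Hurwicz score = 15.8 → A2.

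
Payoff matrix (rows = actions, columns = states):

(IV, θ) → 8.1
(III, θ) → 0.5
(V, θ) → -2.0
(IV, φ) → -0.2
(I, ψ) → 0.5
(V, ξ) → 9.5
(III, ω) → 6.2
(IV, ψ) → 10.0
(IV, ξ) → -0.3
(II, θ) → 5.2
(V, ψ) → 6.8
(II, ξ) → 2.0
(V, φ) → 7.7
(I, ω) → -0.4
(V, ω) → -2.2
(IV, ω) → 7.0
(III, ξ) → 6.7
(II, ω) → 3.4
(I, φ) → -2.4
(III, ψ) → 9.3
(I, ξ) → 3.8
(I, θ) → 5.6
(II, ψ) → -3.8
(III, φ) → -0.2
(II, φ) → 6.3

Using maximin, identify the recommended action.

III

Row minima: I=-2.4, II=-3.8, III=-0.2, IV=-0.3, V=-2.2
Best worst-case = -0.2 → III.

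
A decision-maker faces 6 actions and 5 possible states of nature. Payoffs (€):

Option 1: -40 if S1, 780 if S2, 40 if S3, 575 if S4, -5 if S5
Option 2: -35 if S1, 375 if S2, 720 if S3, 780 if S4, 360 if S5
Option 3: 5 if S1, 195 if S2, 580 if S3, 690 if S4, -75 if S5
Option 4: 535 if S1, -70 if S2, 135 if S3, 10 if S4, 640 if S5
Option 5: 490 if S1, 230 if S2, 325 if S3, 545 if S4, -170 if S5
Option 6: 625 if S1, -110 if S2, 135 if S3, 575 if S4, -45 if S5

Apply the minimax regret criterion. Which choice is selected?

Option 2

Column bests: S1=625, S2=780, S3=720, S4=780, S5=640.
Option 1 regrets: 665, 0, 680, 205, 645 → max 680
Option 2 regrets: 660, 405, 0, 0, 280 → max 660
Option 3 regrets: 620, 585, 140, 90, 715 → max 715
Option 4 regrets: 90, 850, 585, 770, 0 → max 850
Option 5 regrets: 135, 550, 395, 235, 810 → max 810
Option 6 regrets: 0, 890, 585, 205, 685 → max 890
Smallest max regret = 660 → Option 2.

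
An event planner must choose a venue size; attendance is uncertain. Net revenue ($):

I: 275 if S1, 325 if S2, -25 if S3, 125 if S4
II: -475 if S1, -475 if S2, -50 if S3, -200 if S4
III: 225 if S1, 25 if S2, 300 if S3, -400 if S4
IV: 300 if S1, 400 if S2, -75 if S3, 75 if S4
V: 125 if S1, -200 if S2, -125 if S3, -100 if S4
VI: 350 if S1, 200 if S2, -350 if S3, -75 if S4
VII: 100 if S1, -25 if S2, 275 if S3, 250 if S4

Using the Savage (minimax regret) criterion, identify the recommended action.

I

Column bests: S1=350, S2=400, S3=300, S4=250.
I regrets: 75, 75, 325, 125 → max 325
II regrets: 825, 875, 350, 450 → max 875
III regrets: 125, 375, 0, 650 → max 650
IV regrets: 50, 0, 375, 175 → max 375
V regrets: 225, 600, 425, 350 → max 600
VI regrets: 0, 200, 650, 325 → max 650
VII regrets: 250, 425, 25, 0 → max 425
Smallest max regret = 325 → I.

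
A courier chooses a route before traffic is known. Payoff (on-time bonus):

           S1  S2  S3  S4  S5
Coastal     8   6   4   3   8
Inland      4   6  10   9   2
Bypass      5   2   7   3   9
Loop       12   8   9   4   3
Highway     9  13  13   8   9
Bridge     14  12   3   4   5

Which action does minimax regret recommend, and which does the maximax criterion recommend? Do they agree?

minimax regret → Highway; maximax → Bridge (disagree)

Column bests: S1=14, S2=13, S3=13, S4=9, S5=9.
Coastal regrets: 6, 7, 9, 6, 1 → max 9
Inland regrets: 10, 7, 3, 0, 7 → max 10
Bypass regrets: 9, 11, 6, 6, 0 → max 11
Loop regrets: 2, 5, 4, 5, 6 → max 6
Highway regrets: 5, 0, 0, 1, 0 → max 5
Bridge regrets: 0, 1, 10, 5, 4 → max 10
Smallest max regret = 5 → Highway.
Row maxima: Coastal=8, Inland=10, Bypass=9, Loop=12, Highway=13, Bridge=14
Best best-case = 14 → Bridge.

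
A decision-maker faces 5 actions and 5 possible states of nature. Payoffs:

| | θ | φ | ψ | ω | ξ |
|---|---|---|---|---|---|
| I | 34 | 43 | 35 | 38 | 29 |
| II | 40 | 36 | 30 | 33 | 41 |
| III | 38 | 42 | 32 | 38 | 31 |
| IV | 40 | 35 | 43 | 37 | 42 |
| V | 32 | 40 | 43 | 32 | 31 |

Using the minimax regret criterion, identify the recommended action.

IV

Column bests: θ=40, φ=43, ψ=43, ω=38, ξ=42.
I regrets: 6, 0, 8, 0, 13 → max 13
II regrets: 0, 7, 13, 5, 1 → max 13
III regrets: 2, 1, 11, 0, 11 → max 11
IV regrets: 0, 8, 0, 1, 0 → max 8
V regrets: 8, 3, 0, 6, 11 → max 11
Smallest max regret = 8 → IV.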